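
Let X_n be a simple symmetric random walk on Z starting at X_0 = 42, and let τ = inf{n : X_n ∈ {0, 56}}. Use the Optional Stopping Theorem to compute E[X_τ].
E[X_τ] = 42

X_n is a martingale and τ is a bounded-mean stopping time (indeed τ is finite a.s. with bounded expectation since the walk is in a bounded region). By the OST, E[X_τ] = E[X_0] = 42. Equivalently: E[X_τ] = 56 · P(hit 56 first) + 0 · P(hit 0 first) = 56 · (42/56) = 42.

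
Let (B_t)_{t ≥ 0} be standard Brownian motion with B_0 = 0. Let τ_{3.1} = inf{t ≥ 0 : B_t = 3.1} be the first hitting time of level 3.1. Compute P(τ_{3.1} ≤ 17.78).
P(τ_{3.1} ≤ 17.78) = 2(1 − Φ(3.1/√17.78)) = 2(1 − Φ(0.7352)) ≈ 0.4622

By the reflection principle for standard BM, P(τ_b ≤ t) = 2 · P(B_t ≥ b). Since B_t ~ N(0, t), P(B_t ≥ 3.1) = 1 − Φ(3.1/√t) = 1 − Φ(3.1/√17.78) = 1 − Φ(0.7352) ≈ 0.23111. Doubling: P(τ_{3.1} ≤ 17.78) ≈ 2 · 0.23111 = 0.46222 ≈ 0.4622.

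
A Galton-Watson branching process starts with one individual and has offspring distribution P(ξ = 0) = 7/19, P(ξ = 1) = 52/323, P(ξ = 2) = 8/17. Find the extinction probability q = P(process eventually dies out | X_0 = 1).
q = 119/152

The pgf is f(s) = 7/19 + 52/323·s + 8/17·s². The extinction probability q is the smallest fixed point of f in [0, 1]. Setting s = f(s):
  8/17·s² + (52/323 − 1)·s + 7/19 = 0
  8/17·s² − (7/19 + 8/17)·s + 7/19 = 0
which factors as (s − 1)·(8/17·s − 7/19) = 0, giving roots s = 1 and s = (7/19)/(8/17) = 119/152.
Mean offspring μ = 52/323 + 2·8/17 = 356/323 > 1 (supercritical), so q < 1. The extinction probability is the smaller root: q = (7/19)/(8/17) = 119/152.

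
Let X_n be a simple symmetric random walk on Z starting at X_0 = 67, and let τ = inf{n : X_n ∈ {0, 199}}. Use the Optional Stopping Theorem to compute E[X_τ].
E[X_τ] = 67

X_n is a martingale and τ is a bounded-mean stopping time (indeed τ is finite a.s. with bounded expectation since the walk is in a bounded region). By the OST, E[X_τ] = E[X_0] = 67. Equivalently: E[X_τ] = 199 · P(hit 199 first) + 0 · P(hit 0 first) = 199 · (67/199) = 67.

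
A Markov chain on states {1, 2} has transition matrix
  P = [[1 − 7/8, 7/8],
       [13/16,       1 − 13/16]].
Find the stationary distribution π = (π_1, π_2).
π_1 = 13/27, π_2 = 14/27

Solve πP = π with π_1 + π_2 = 1. From πP = π: π_1 · (1 − 7/8) + π_2 · 13/16 = π_1 ⇒ π_2 · 13/16 = π_1 · 7/8 ⇒ π_2/π_1 = (7/8)/(13/16) = 14/13. Together with π_1 + π_2 = 1:
  π_1 = (13/16)/(7/8 + 13/16) = (13/16)/(27/16) = 13/27,
  π_2 = (7/8)/(7/8 + 13/16) = (7/8)/(27/16) = 14/27.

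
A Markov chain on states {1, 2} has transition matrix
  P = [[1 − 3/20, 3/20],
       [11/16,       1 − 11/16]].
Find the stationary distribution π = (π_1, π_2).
π_1 = 55/67, π_2 = 12/67

Solve πP = π with π_1 + π_2 = 1. From πP = π: π_1 · (1 − 3/20) + π_2 · 11/16 = π_1 ⇒ π_2 · 11/16 = π_1 · 3/20 ⇒ π_2/π_1 = (3/20)/(11/16) = 12/55. Together with π_1 + π_2 = 1:
  π_1 = (11/16)/(3/20 + 11/16) = (11/16)/(67/80) = 55/67,
  π_2 = (3/20)/(3/20 + 11/16) = (3/20)/(67/80) = 12/67.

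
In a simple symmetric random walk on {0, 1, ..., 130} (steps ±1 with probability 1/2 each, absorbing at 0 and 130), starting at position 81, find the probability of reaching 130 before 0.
P(hit 130 before 0) = 81/130

Let u_k = P(hit 130 before 0 | start at k). Then u_0 = 0, u_130 = 1, and u_k = u_{k-1}/2 + u_{k+1}/2 for 1 ≤ k ≤ 129. This harmonic recurrence is solved by u_k = k/130, giving u_81 = 81/130.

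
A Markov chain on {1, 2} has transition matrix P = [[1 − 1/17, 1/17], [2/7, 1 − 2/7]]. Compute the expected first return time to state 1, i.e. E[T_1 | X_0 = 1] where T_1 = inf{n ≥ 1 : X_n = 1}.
E[T_1 | X_0 = 1] = 1/π_1 = 41/34

For an irreducible recurrent Markov chain with stationary distribution π, E[T_i | X_0 = i] = 1/π_i (Kac's formula). Here π_1 = (2/7)/(1/17 + 2/7) = (2/7)/(41/119) = 34/41, so E[T_1 | X_0 = 1] = 1/π_1 = (1/17 + 2/7)/(2/7) = (41/119)/(2/7) = 41/34.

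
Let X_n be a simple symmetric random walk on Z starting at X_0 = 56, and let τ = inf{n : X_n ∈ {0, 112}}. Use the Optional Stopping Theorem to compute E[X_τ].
E[X_τ] = 56

X_n is a martingale and τ is a bounded-mean stopping time (indeed τ is finite a.s. with bounded expectation since the walk is in a bounded region). By the OST, E[X_τ] = E[X_0] = 56. Equivalently: E[X_τ] = 112 · P(hit 112 first) + 0 · P(hit 0 first) = 112 · (56/112) = 56.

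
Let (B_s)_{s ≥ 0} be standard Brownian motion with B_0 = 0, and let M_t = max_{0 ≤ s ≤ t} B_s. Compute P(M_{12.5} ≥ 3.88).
P(M_{12.5} ≥ 3.88) = 2·P(B_{12.5} ≥ 3.88) = 2(1 − Φ(3.88/√12.5)) ≈ 0.2725

By the reflection principle for Brownian motion, P(M_t ≥ a) = 2 · P(B_t ≥ a) for a ≥ 0. Since B_t ~ N(0, t), P(B_t ≥ 3.88) = 1 − Φ(3.88/√t) = 1 − Φ(3.88/√12.5) = 1 − Φ(1.0974). So
  P(M_{12.5} ≥ 3.88) = 2(1 − Φ(1.0974)) ≈ 0.2725.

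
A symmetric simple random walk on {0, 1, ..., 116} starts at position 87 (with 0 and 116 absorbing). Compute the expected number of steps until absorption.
E[τ | X_0 = 87] = 2523

Let v_k = E[τ | X_0 = k]. Boundary: v_0 = v_116 = 0. Recurrence: v_k = 1 + (v_{k-1} + v_{k+1})/2 for 1 ≤ k ≤ 115. The particular solution to v_k − (v_{k-1} + v_{k+1})/2 = 1 is v_k = −k^2. Adding homogeneous solution A + B k and matching boundaries gives v_k = k (116 − k). Substituting k = 87: v_87 = 87 · 29 = 2523.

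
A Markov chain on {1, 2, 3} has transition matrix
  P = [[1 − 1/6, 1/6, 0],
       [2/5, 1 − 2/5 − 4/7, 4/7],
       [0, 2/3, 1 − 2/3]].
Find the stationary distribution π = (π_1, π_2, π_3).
π = (84/149, 35/149, 30/149)

This is a birth-death chain on three states, which satisfies detailed balance: π_1 · P_{12} = π_2 · P_{21} and π_2 · P_{23} = π_3 · P_{32}.
From π_1 · 1/6 = π_2 · 2/5: π_2/π_1 = (1/6)/(2/5) = 5/12.
From π_2 · 4/7 = π_3 · 2/3: π_3/π_2 = (4/7)/(2/3) = 6/7.
Take π_1 proportional to 1; then unnormalized π = (1, 5/12, 5/14). Normalize by dividing by the sum 149/84:
  π = (84/149, 35/149, 30/149).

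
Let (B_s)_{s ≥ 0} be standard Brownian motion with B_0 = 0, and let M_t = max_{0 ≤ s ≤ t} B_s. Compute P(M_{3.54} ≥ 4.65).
P(M_{3.54} ≥ 4.65) = 2·P(B_{3.54} ≥ 4.65) = 2(1 − Φ(4.65/√3.54)) ≈ 0.0135

By the reflection principle for Brownian motion, P(M_t ≥ a) = 2 · P(B_t ≥ a) for a ≥ 0. Since B_t ~ N(0, t), P(B_t ≥ 4.65) = 1 − Φ(4.65/√t) = 1 − Φ(4.65/√3.54) = 1 − Φ(2.4714). So
  P(M_{3.54} ≥ 4.65) = 2(1 − Φ(2.4714)) ≈ 0.0135.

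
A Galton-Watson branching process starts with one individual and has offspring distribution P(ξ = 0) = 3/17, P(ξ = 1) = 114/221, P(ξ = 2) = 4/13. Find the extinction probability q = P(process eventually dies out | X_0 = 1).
q = 39/68

The pgf is f(s) = 3/17 + 114/221·s + 4/13·s². The extinction probability q is the smallest fixed point of f in [0, 1]. Setting s = f(s):
  4/13·s² + (114/221 − 1)·s + 3/17 = 0
  4/13·s² − (3/17 + 4/13)·s + 3/17 = 0
which factors as (s − 1)·(4/13·s − 3/17) = 0, giving roots s = 1 and s = (3/17)/(4/13) = 39/68.
Mean offspring μ = 114/221 + 2·4/13 = 250/221 > 1 (supercritical), so q < 1. The extinction probability is the smaller root: q = (3/17)/(4/13) = 39/68.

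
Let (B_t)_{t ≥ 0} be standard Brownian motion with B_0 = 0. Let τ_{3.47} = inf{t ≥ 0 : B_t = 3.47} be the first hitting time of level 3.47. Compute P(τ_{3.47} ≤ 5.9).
P(τ_{3.47} ≤ 5.9) = 2(1 − Φ(3.47/√5.9)) = 2(1 − Φ(1.4286)) ≈ 0.1531

By the reflection principle for standard BM, P(τ_b ≤ t) = 2 · P(B_t ≥ b). Since B_t ~ N(0, t), P(B_t ≥ 3.47) = 1 − Φ(3.47/√t) = 1 − Φ(3.47/√5.9) = 1 − Φ(1.4286) ≈ 0.07656. Doubling: P(τ_{3.47} ≤ 5.9) ≈ 2 · 0.07656 = 0.15312 ≈ 0.1531.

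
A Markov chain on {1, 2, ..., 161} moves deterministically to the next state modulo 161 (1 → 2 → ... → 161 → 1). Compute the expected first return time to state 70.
E[T_70 | X_0 = 70] = 161

The chain cycles deterministically, so starting at state 70 it returns in exactly 161 steps. Equivalently, the stationary distribution is uniform π_j = 1/161 for every state j, so by Kac's formula E[T_70] = 1/π_70 = 161.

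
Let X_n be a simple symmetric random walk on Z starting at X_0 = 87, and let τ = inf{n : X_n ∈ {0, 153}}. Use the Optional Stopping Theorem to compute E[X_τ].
E[X_τ] = 87

X_n is a martingale and τ is a bounded-mean stopping time (indeed τ is finite a.s. with bounded expectation since the walk is in a bounded region). By the OST, E[X_τ] = E[X_0] = 87. Equivalently: E[X_τ] = 153 · P(hit 153 first) + 0 · P(hit 0 first) = 153 · (87/153) = 87.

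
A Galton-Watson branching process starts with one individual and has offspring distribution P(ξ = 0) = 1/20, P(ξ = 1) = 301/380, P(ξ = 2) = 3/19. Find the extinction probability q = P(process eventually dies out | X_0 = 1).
q = 19/60

The pgf is f(s) = 1/20 + 301/380·s + 3/19·s². The extinction probability q is the smallest fixed point of f in [0, 1]. Setting s = f(s):
  3/19·s² + (301/380 − 1)·s + 1/20 = 0
  3/19·s² − (1/20 + 3/19)·s + 1/20 = 0
which factors as (s − 1)·(3/19·s − 1/20) = 0, giving roots s = 1 and s = (1/20)/(3/19) = 19/60.
Mean offspring μ = 301/380 + 2·3/19 = 421/380 > 1 (supercritical), so q < 1. The extinction probability is the smaller root: q = (1/20)/(3/19) = 19/60.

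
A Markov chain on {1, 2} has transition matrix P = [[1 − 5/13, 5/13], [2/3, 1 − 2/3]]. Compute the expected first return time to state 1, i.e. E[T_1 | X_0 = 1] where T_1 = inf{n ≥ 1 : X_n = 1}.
E[T_1 | X_0 = 1] = 1/π_1 = 41/26

For an irreducible recurrent Markov chain with stationary distribution π, E[T_i | X_0 = i] = 1/π_i (Kac's formula). Here π_1 = (2/3)/(5/13 + 2/3) = (2/3)/(41/39) = 26/41, so E[T_1 | X_0 = 1] = 1/π_1 = (5/13 + 2/3)/(2/3) = (41/39)/(2/3) = 41/26.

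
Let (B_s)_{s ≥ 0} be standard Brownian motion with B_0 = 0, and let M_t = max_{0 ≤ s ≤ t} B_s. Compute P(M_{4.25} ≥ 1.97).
P(M_{4.25} ≥ 1.97) = 2·P(B_{4.25} ≥ 1.97) = 2(1 − Φ(1.97/√4.25)) ≈ 0.3393

By the reflection principle for Brownian motion, P(M_t ≥ a) = 2 · P(B_t ≥ a) for a ≥ 0. Since B_t ~ N(0, t), P(B_t ≥ 1.97) = 1 − Φ(1.97/√t) = 1 − Φ(1.97/√4.25) = 1 − Φ(0.9556). So
  P(M_{4.25} ≥ 1.97) = 2(1 − Φ(0.9556)) ≈ 0.3393.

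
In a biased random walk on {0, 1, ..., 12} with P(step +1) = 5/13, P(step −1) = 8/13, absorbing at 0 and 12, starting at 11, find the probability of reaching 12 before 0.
P(hit 12 before 0) = (1 − (8/5)^11) / (1 − (8/5)^12) = 14235177445/22825112037

Let u_k denote P(reach 12 before 0 | start at k). Boundary: u_0 = 0, u_12 = 1. Recurrence: u_k = 5/13·u_{k+1} + 8/13·u_{k-1} for 1 ≤ k ≤ 11. Try u_k = A + B·r^k with r = q/p = (8/13)/(5/13) = 8/5. Substitution satisfies the recurrence; boundary conditions give:
  u_k = (1 − r^k) / (1 − r^N) = (1 − (8/5)^11) / (1 − (8/5)^12) = 14235177445/22825112037.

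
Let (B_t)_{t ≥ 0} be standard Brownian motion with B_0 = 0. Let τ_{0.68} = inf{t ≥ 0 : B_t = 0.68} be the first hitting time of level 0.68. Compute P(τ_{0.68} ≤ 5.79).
P(τ_{0.68} ≤ 5.79) = 2(1 − Φ(0.68/√5.79)) = 2(1 − Φ(0.2826)) ≈ 0.7775

By the reflection principle for standard BM, P(τ_b ≤ t) = 2 · P(B_t ≥ b). Since B_t ~ N(0, t), P(B_t ≥ 0.68) = 1 − Φ(0.68/√t) = 1 − Φ(0.68/√5.79) = 1 − Φ(0.2826) ≈ 0.38874. Doubling: P(τ_{0.68} ≤ 5.79) ≈ 2 · 0.38874 = 0.77748 ≈ 0.7775.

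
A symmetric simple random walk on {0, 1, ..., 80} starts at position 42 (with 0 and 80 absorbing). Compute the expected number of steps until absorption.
E[τ | X_0 = 42] = 1596

Let v_k = E[τ | X_0 = k]. Boundary: v_0 = v_80 = 0. Recurrence: v_k = 1 + (v_{k-1} + v_{k+1})/2 for 1 ≤ k ≤ 79. The particular solution to v_k − (v_{k-1} + v_{k+1})/2 = 1 is v_k = −k^2. Adding homogeneous solution A + B k and matching boundaries gives v_k = k (80 − k). Substituting k = 42: v_42 = 42 · 38 = 1596.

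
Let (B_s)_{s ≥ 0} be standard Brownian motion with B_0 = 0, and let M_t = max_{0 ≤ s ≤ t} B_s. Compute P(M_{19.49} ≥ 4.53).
P(M_{19.49} ≥ 4.53) = 2·P(B_{19.49} ≥ 4.53) = 2(1 − Φ(4.53/√19.49)) ≈ 0.3048

By the reflection principle for Brownian motion, P(M_t ≥ a) = 2 · P(B_t ≥ a) for a ≥ 0. Since B_t ~ N(0, t), P(B_t ≥ 4.53) = 1 − Φ(4.53/√t) = 1 − Φ(4.53/√19.49) = 1 − Φ(1.0261). So
  P(M_{19.49} ≥ 4.53) = 2(1 − Φ(1.0261)) ≈ 0.3048.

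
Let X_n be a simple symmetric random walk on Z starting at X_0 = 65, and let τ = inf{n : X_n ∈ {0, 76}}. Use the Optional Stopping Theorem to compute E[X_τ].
E[X_τ] = 65

X_n is a martingale and τ is a bounded-mean stopping time (indeed τ is finite a.s. with bounded expectation since the walk is in a bounded region). By the OST, E[X_τ] = E[X_0] = 65. Equivalently: E[X_τ] = 76 · P(hit 76 first) + 0 · P(hit 0 first) = 76 · (65/76) = 65.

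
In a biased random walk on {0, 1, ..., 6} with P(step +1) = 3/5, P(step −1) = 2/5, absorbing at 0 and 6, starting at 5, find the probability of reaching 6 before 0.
P(hit 6 before 0) = (1 − (2/3)^5) / (1 − (2/3)^6) = 633/665

Let u_k denote P(reach 6 before 0 | start at k). Boundary: u_0 = 0, u_6 = 1. Recurrence: u_k = 3/5·u_{k+1} + 2/5·u_{k-1} for 1 ≤ k ≤ 5. Try u_k = A + B·r^k with r = q/p = (2/5)/(3/5) = 2/3. Substitution satisfies the recurrence; boundary conditions give:
  u_k = (1 − r^k) / (1 − r^N) = (1 − (2/3)^5) / (1 − (2/3)^6) = 633/665.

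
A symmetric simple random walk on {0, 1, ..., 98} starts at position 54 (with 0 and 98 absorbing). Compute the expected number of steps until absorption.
E[τ | X_0 = 54] = 2376

Let v_k = E[τ | X_0 = k]. Boundary: v_0 = v_98 = 0. Recurrence: v_k = 1 + (v_{k-1} + v_{k+1})/2 for 1 ≤ k ≤ 97. The particular solution to v_k − (v_{k-1} + v_{k+1})/2 = 1 is v_k = −k^2. Adding homogeneous solution A + B k and matching boundaries gives v_k = k (98 − k). Substituting k = 54: v_54 = 54 · 44 = 2376.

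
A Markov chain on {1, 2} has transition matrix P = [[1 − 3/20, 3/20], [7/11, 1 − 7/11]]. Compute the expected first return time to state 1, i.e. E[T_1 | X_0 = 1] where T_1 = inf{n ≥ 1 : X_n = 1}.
E[T_1 | X_0 = 1] = 1/π_1 = 173/140

For an irreducible recurrent Markov chain with stationary distribution π, E[T_i | X_0 = i] = 1/π_i (Kac's formula). Here π_1 = (7/11)/(3/20 + 7/11) = (7/11)/(173/220) = 140/173, so E[T_1 | X_0 = 1] = 1/π_1 = (3/20 + 7/11)/(7/11) = (173/220)/(7/11) = 173/140.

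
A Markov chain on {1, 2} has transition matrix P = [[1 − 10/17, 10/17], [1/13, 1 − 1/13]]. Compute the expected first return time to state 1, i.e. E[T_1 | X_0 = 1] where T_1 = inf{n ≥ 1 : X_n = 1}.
E[T_1 | X_0 = 1] = 1/π_1 = 147/17

For an irreducible recurrent Markov chain with stationary distribution π, E[T_i | X_0 = i] = 1/π_i (Kac's formula). Here π_1 = (1/13)/(10/17 + 1/13) = (1/13)/(147/221) = 17/147, so E[T_1 | X_0 = 1] = 1/π_1 = (10/17 + 1/13)/(1/13) = (147/221)/(1/13) = 147/17.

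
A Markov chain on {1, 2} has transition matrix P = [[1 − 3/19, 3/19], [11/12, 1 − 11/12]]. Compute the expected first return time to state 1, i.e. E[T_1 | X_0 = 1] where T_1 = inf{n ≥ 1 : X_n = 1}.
E[T_1 | X_0 = 1] = 1/π_1 = 245/209

For an irreducible recurrent Markov chain with stationary distribution π, E[T_i | X_0 = i] = 1/π_i (Kac's formula). Here π_1 = (11/12)/(3/19 + 11/12) = (11/12)/(245/228) = 209/245, so E[T_1 | X_0 = 1] = 1/π_1 = (3/19 + 11/12)/(11/12) = (245/228)/(11/12) = 245/209.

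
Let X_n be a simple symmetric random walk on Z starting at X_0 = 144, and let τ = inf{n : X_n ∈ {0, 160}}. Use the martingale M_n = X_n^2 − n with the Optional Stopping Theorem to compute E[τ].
E[τ] = 2304

M_n = X_n^2 − n is a martingale (since E[X_{n+1}^2 | F_n] = X_n^2 + 1). By OST (τ has finite mean in a bounded region), E[M_τ] = E[M_0] = X_0^2 − 0 = 144^2 = 20736. Also E[M_τ] = E[X_τ^2] − E[τ]. The walk exits at 0 or 160, with P(hit 160 first) = 144/160, so E[X_τ^2] = 160^2 · 144/160 + 0 = 23040. Thus E[τ] = E[X_τ^2] − E[M_τ] = 23040 − 20736 = 2304 = 144(160 − 144) = 2304.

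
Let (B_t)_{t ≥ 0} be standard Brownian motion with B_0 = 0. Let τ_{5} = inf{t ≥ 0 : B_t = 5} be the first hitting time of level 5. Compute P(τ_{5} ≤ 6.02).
P(τ_{5} ≤ 6.02) = 2(1 − Φ(5/√6.02)) = 2(1 − Φ(2.0378)) ≈ 0.0416

By the reflection principle for standard BM, P(τ_b ≤ t) = 2 · P(B_t ≥ b). Since B_t ~ N(0, t), P(B_t ≥ 5) = 1 − Φ(5/√t) = 1 − Φ(5/√6.02) = 1 − Φ(2.0378) ≈ 0.02078. Doubling: P(τ_{5} ≤ 6.02) ≈ 2 · 0.02078 = 0.04156 ≈ 0.0416.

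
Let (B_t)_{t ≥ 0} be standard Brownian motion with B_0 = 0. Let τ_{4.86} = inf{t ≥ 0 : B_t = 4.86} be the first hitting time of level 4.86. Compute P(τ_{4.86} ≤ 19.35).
P(τ_{4.86} ≤ 19.35) = 2(1 − Φ(4.86/√19.35)) = 2(1 − Φ(1.1048)) ≈ 0.2692

By the reflection principle for standard BM, P(τ_b ≤ t) = 2 · P(B_t ≥ b). Since B_t ~ N(0, t), P(B_t ≥ 4.86) = 1 − Φ(4.86/√t) = 1 − Φ(4.86/√19.35) = 1 − Φ(1.1048) ≈ 0.13462. Doubling: P(τ_{4.86} ≤ 19.35) ≈ 2 · 0.13462 = 0.26924 ≈ 0.2692.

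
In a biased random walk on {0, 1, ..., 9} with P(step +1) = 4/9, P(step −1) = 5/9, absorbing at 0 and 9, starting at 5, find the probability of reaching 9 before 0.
P(hit 9 before 0) = (1 − (5/4)^5) / (1 − (5/4)^9) = 537856/1690981

Let u_k denote P(reach 9 before 0 | start at k). Boundary: u_0 = 0, u_9 = 1. Recurrence: u_k = 4/9·u_{k+1} + 5/9·u_{k-1} for 1 ≤ k ≤ 8. Try u_k = A + B·r^k with r = q/p = (5/9)/(4/9) = 5/4. Substitution satisfies the recurrence; boundary conditions give:
  u_k = (1 − r^k) / (1 − r^N) = (1 − (5/4)^5) / (1 − (5/4)^9) = 537856/1690981.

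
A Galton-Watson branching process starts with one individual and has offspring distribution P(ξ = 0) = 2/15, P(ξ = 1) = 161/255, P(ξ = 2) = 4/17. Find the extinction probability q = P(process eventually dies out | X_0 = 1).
q = 17/30

The pgf is f(s) = 2/15 + 161/255·s + 4/17·s². The extinction probability q is the smallest fixed point of f in [0, 1]. Setting s = f(s):
  4/17·s² + (161/255 − 1)·s + 2/15 = 0
  4/17·s² − (2/15 + 4/17)·s + 2/15 = 0
which factors as (s − 1)·(4/17·s − 2/15) = 0, giving roots s = 1 and s = (2/15)/(4/17) = 17/30.
Mean offspring μ = 161/255 + 2·4/17 = 281/255 > 1 (supercritical), so q < 1. The extinction probability is the smaller root: q = (2/15)/(4/17) = 17/30.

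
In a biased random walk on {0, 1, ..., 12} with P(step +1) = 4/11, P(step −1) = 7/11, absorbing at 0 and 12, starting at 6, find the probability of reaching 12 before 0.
P(hit 12 before 0) = (1 − (7/4)^6) / (1 − (7/4)^12) = 4096/121745

Let u_k denote P(reach 12 before 0 | start at k). Boundary: u_0 = 0, u_12 = 1. Recurrence: u_k = 4/11·u_{k+1} + 7/11·u_{k-1} for 1 ≤ k ≤ 11. Try u_k = A + B·r^k with r = q/p = (7/11)/(4/11) = 7/4. Substitution satisfies the recurrence; boundary conditions give:
  u_k = (1 − r^k) / (1 − r^N) = (1 − (7/4)^6) / (1 − (7/4)^12) = 4096/121745.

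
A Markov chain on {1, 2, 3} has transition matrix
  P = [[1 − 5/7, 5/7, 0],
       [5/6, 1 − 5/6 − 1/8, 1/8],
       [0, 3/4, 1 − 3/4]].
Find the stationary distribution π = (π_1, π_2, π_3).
π = (1/2, 3/7, 1/14)

This is a birth-death chain on three states, which satisfies detailed balance: π_1 · P_{12} = π_2 · P_{21} and π_2 · P_{23} = π_3 · P_{32}.
From π_1 · 5/7 = π_2 · 5/6: π_2/π_1 = (5/7)/(5/6) = 6/7.
From π_2 · 1/8 = π_3 · 3/4: π_3/π_2 = (1/8)/(3/4) = 1/6.
Take π_1 proportional to 1; then unnormalized π = (1, 6/7, 1/7). Normalize by dividing by the sum 2:
  π = (1/2, 3/7, 1/14).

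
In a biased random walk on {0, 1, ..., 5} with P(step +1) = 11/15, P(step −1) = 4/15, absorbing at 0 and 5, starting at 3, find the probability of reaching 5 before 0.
P(hit 5 before 0) = (1 − (4/11)^3) / (1 − (4/11)^5) = 21901/22861

Let u_k denote P(reach 5 before 0 | start at k). Boundary: u_0 = 0, u_5 = 1. Recurrence: u_k = 11/15·u_{k+1} + 4/15·u_{k-1} for 1 ≤ k ≤ 4. Try u_k = A + B·r^k with r = q/p = (4/15)/(11/15) = 4/11. Substitution satisfies the recurrence; boundary conditions give:
  u_k = (1 − r^k) / (1 − r^N) = (1 − (4/11)^3) / (1 − (4/11)^5) = 21901/22861.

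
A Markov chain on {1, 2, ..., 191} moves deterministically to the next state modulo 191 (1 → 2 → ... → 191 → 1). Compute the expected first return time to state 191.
E[T_191 | X_0 = 191] = 191

The chain cycles deterministically, so starting at state 191 it returns in exactly 191 steps. Equivalently, the stationary distribution is uniform π_j = 1/191 for every state j, so by Kac's formula E[T_191] = 1/π_191 = 191.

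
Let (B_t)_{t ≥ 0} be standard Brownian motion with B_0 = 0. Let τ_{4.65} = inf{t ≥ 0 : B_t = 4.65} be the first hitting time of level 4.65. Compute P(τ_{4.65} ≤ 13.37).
P(τ_{4.65} ≤ 13.37) = 2(1 − Φ(4.65/√13.37)) = 2(1 − Φ(1.2717)) ≈ 0.2035

By the reflection principle for standard BM, P(τ_b ≤ t) = 2 · P(B_t ≥ b). Since B_t ~ N(0, t), P(B_t ≥ 4.65) = 1 − Φ(4.65/√t) = 1 − Φ(4.65/√13.37) = 1 − Φ(1.2717) ≈ 0.10174. Doubling: P(τ_{4.65} ≤ 13.37) ≈ 2 · 0.10174 = 0.20348 ≈ 0.2035.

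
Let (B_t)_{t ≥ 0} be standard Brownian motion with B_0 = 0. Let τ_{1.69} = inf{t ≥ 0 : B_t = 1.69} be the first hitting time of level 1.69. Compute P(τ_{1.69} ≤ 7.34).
P(τ_{1.69} ≤ 7.34) = 2(1 − Φ(1.69/√7.34)) = 2(1 − Φ(0.6238)) ≈ 0.5328

By the reflection principle for standard BM, P(τ_b ≤ t) = 2 · P(B_t ≥ b). Since B_t ~ N(0, t), P(B_t ≥ 1.69) = 1 − Φ(1.69/√t) = 1 − Φ(1.69/√7.34) = 1 − Φ(0.6238) ≈ 0.26638. Doubling: P(τ_{1.69} ≤ 7.34) ≈ 2 · 0.26638 = 0.53276 ≈ 0.5328.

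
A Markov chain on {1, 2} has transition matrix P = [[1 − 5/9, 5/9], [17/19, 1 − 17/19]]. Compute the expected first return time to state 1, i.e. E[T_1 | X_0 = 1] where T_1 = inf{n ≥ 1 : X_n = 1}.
E[T_1 | X_0 = 1] = 1/π_1 = 248/153

For an irreducible recurrent Markov chain with stationary distribution π, E[T_i | X_0 = i] = 1/π_i (Kac's formula). Here π_1 = (17/19)/(5/9 + 17/19) = (17/19)/(248/171) = 153/248, so E[T_1 | X_0 = 1] = 1/π_1 = (5/9 + 17/19)/(17/19) = (248/171)/(17/19) = 248/153.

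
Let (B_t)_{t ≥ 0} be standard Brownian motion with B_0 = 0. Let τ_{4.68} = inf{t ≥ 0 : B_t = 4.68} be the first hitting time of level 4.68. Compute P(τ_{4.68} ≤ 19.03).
P(τ_{4.68} ≤ 19.03) = 2(1 − Φ(4.68/√19.03)) = 2(1 − Φ(1.0728)) ≈ 0.2834

By the reflection principle for standard BM, P(τ_b ≤ t) = 2 · P(B_t ≥ b). Since B_t ~ N(0, t), P(B_t ≥ 4.68) = 1 − Φ(4.68/√t) = 1 − Φ(4.68/√19.03) = 1 − Φ(1.0728) ≈ 0.14168. Doubling: P(τ_{4.68} ≤ 19.03) ≈ 2 · 0.14168 = 0.28336 ≈ 0.2834.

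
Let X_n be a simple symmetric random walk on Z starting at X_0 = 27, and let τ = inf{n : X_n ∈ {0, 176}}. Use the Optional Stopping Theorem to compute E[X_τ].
E[X_τ] = 27

X_n is a martingale and τ is a bounded-mean stopping time (indeed τ is finite a.s. with bounded expectation since the walk is in a bounded region). By the OST, E[X_τ] = E[X_0] = 27. Equivalently: E[X_τ] = 176 · P(hit 176 first) + 0 · P(hit 0 first) = 176 · (27/176) = 27.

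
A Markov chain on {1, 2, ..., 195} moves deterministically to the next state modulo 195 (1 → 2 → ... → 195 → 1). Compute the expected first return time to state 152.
E[T_152 | X_0 = 152] = 195

The chain cycles deterministically, so starting at state 152 it returns in exactly 195 steps. Equivalently, the stationary distribution is uniform π_j = 1/195 for every state j, so by Kac's formula E[T_152] = 1/π_152 = 195.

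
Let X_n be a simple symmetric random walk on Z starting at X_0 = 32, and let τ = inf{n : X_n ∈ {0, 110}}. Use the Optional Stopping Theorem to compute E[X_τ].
E[X_τ] = 32

X_n is a martingale and τ is a bounded-mean stopping time (indeed τ is finite a.s. with bounded expectation since the walk is in a bounded region). By the OST, E[X_τ] = E[X_0] = 32. Equivalently: E[X_τ] = 110 · P(hit 110 first) + 0 · P(hit 0 first) = 110 · (32/110) = 32.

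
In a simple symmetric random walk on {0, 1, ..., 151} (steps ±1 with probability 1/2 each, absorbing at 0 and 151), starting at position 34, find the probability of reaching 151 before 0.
P(hit 151 before 0) = 34/151

Let u_k = P(hit 151 before 0 | start at k). Then u_0 = 0, u_151 = 1, and u_k = u_{k-1}/2 + u_{k+1}/2 for 1 ≤ k ≤ 150. This harmonic recurrence is solved by u_k = k/151, giving u_34 = 34/151.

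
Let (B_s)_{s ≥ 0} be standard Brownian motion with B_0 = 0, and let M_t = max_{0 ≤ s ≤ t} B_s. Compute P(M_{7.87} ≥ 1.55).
P(M_{7.87} ≥ 1.55) = 2·P(B_{7.87} ≥ 1.55) = 2(1 − Φ(1.55/√7.87)) ≈ 0.5806

By the reflection principle for Brownian motion, P(M_t ≥ a) = 2 · P(B_t ≥ a) for a ≥ 0. Since B_t ~ N(0, t), P(B_t ≥ 1.55) = 1 − Φ(1.55/√t) = 1 − Φ(1.55/√7.87) = 1 − Φ(0.5525). So
  P(M_{7.87} ≥ 1.55) = 2(1 − Φ(0.5525)) ≈ 0.5806.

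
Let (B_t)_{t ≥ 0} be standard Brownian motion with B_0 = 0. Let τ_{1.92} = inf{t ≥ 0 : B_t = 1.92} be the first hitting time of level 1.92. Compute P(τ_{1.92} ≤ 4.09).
P(τ_{1.92} ≤ 4.09) = 2(1 − Φ(1.92/√4.09)) = 2(1 − Φ(0.9494)) ≈ 0.3424

By the reflection principle for standard BM, P(τ_b ≤ t) = 2 · P(B_t ≥ b). Since B_t ~ N(0, t), P(B_t ≥ 1.92) = 1 − Φ(1.92/√t) = 1 − Φ(1.92/√4.09) = 1 − Φ(0.9494) ≈ 0.17121. Doubling: P(τ_{1.92} ≤ 4.09) ≈ 2 · 0.17121 = 0.34242 ≈ 0.3424.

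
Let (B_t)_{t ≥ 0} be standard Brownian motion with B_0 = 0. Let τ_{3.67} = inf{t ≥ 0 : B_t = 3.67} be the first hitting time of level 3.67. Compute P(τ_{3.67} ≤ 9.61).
P(τ_{3.67} ≤ 9.61) = 2(1 − Φ(3.67/√9.61)) = 2(1 − Φ(1.1839)) ≈ 0.2365

By the reflection principle for standard BM, P(τ_b ≤ t) = 2 · P(B_t ≥ b). Since B_t ~ N(0, t), P(B_t ≥ 3.67) = 1 − Φ(3.67/√t) = 1 − Φ(3.67/√9.61) = 1 − Φ(1.1839) ≈ 0.11823. Doubling: P(τ_{3.67} ≤ 9.61) ≈ 2 · 0.11823 = 0.23646 ≈ 0.2365.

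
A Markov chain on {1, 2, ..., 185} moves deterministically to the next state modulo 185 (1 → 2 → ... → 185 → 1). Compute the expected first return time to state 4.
E[T_4 | X_0 = 4] = 185

The chain cycles deterministically, so starting at state 4 it returns in exactly 185 steps. Equivalently, the stationary distribution is uniform π_j = 1/185 for every state j, so by Kac's formula E[T_4] = 1/π_4 = 185.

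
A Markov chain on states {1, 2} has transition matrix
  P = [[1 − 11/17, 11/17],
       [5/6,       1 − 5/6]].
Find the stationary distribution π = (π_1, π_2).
π_1 = 85/151, π_2 = 66/151

Solve πP = π with π_1 + π_2 = 1. From πP = π: π_1 · (1 − 11/17) + π_2 · 5/6 = π_1 ⇒ π_2 · 5/6 = π_1 · 11/17 ⇒ π_2/π_1 = (11/17)/(5/6) = 66/85. Together with π_1 + π_2 = 1:
  π_1 = (5/6)/(11/17 + 5/6) = (5/6)/(151/102) = 85/151,
  π_2 = (11/17)/(11/17 + 5/6) = (11/17)/(151/102) = 66/151.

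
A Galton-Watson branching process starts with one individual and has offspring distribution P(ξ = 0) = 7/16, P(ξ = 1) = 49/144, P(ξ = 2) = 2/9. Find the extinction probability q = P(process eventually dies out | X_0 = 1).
q = 1

Mean offspring μ = 0·7/16 + 1·49/144 + 2·2/9 = 113/144 ≤ 1. For μ ≤ 1 with offspring not concentrated at 1, the Galton-Watson process goes extinct almost surely, so q = 1.
(Algebraic check: The pgf is f(s) = 7/16 + 49/144·s + 2/9·s². The extinction probability q is the smallest fixed point of f in [0, 1]. Setting s = f(s):
  2/9·s² + (49/144 − 1)·s + 7/16 = 0
  2/9·s² − (7/16 + 2/9)·s + 7/16 = 0
which factors as (s − 1)·(2/9·s − 7/16) = 0, giving roots s = 1 and s = (7/16)/(2/9) = 63/32. Since 63/32 ≥ 1, the smallest root in [0, 1] is s = 1.)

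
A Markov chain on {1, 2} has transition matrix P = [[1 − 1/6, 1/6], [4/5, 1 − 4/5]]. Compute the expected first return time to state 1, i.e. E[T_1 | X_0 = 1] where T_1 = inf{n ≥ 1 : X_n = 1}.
E[T_1 | X_0 = 1] = 1/π_1 = 29/24

For an irreducible recurrent Markov chain with stationary distribution π, E[T_i | X_0 = i] = 1/π_i (Kac's formula). Here π_1 = (4/5)/(1/6 + 4/5) = (4/5)/(29/30) = 24/29, so E[T_1 | X_0 = 1] = 1/π_1 = (1/6 + 4/5)/(4/5) = (29/30)/(4/5) = 29/24.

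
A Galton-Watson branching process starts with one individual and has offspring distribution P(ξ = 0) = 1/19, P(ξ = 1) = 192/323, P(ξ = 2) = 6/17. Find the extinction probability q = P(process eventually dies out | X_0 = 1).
q = 17/114

The pgf is f(s) = 1/19 + 192/323·s + 6/17·s². The extinction probability q is the smallest fixed point of f in [0, 1]. Setting s = f(s):
  6/17·s² + (192/323 − 1)·s + 1/19 = 0
  6/17·s² − (1/19 + 6/17)·s + 1/19 = 0
which factors as (s − 1)·(6/17·s − 1/19) = 0, giving roots s = 1 and s = (1/19)/(6/17) = 17/114.
Mean offspring μ = 192/323 + 2·6/17 = 420/323 > 1 (supercritical), so q < 1. The extinction probability is the smaller root: q = (1/19)/(6/17) = 17/114.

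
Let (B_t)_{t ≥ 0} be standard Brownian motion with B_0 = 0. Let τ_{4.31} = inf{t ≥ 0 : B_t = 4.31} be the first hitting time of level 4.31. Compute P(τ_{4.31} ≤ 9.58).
P(τ_{4.31} ≤ 9.58) = 2(1 − Φ(4.31/√9.58)) = 2(1 − Φ(1.3925)) ≈ 0.1638

By the reflection principle for standard BM, P(τ_b ≤ t) = 2 · P(B_t ≥ b). Since B_t ~ N(0, t), P(B_t ≥ 4.31) = 1 − Φ(4.31/√t) = 1 − Φ(4.31/√9.58) = 1 − Φ(1.3925) ≈ 0.08189. Doubling: P(τ_{4.31} ≤ 9.58) ≈ 2 · 0.08189 = 0.16378 ≈ 0.1638.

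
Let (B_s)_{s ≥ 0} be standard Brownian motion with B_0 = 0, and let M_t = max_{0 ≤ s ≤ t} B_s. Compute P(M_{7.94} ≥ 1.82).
P(M_{7.94} ≥ 1.82) = 2·P(B_{7.94} ≥ 1.82) = 2(1 − Φ(1.82/√7.94)) ≈ 0.5183

By the reflection principle for Brownian motion, P(M_t ≥ a) = 2 · P(B_t ≥ a) for a ≥ 0. Since B_t ~ N(0, t), P(B_t ≥ 1.82) = 1 − Φ(1.82/√t) = 1 − Φ(1.82/√7.94) = 1 − Φ(0.6459). So
  P(M_{7.94} ≥ 1.82) = 2(1 − Φ(0.6459)) ≈ 0.5183.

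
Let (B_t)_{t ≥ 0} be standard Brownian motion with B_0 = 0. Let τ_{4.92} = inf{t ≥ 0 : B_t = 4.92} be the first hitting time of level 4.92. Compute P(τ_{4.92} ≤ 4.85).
P(τ_{4.92} ≤ 4.85) = 2(1 − Φ(4.92/√4.85)) = 2(1 − Φ(2.2341)) ≈ 0.0255

By the reflection principle for standard BM, P(τ_b ≤ t) = 2 · P(B_t ≥ b). Since B_t ~ N(0, t), P(B_t ≥ 4.92) = 1 − Φ(4.92/√t) = 1 − Φ(4.92/√4.85) = 1 − Φ(2.2341) ≈ 0.01274. Doubling: P(τ_{4.92} ≤ 4.85) ≈ 2 · 0.01274 = 0.02548 ≈ 0.0255.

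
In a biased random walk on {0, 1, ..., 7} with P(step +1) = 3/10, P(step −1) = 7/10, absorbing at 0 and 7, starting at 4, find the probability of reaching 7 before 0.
P(hit 7 before 0) = (1 − (7/3)^4) / (1 − (7/3)^7) = 15660/205339

Let u_k denote P(reach 7 before 0 | start at k). Boundary: u_0 = 0, u_7 = 1. Recurrence: u_k = 3/10·u_{k+1} + 7/10·u_{k-1} for 1 ≤ k ≤ 6. Try u_k = A + B·r^k with r = q/p = (7/10)/(3/10) = 7/3. Substitution satisfies the recurrence; boundary conditions give:
  u_k = (1 − r^k) / (1 − r^N) = (1 − (7/3)^4) / (1 − (7/3)^7) = 15660/205339.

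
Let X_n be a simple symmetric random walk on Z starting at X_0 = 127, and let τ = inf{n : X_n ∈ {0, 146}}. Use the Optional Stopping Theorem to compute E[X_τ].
E[X_τ] = 127

X_n is a martingale and τ is a bounded-mean stopping time (indeed τ is finite a.s. with bounded expectation since the walk is in a bounded region). By the OST, E[X_τ] = E[X_0] = 127. Equivalently: E[X_τ] = 146 · P(hit 146 first) + 0 · P(hit 0 first) = 146 · (127/146) = 127.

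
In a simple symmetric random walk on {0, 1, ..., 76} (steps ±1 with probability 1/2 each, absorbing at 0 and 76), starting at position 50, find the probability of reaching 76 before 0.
P(hit 76 before 0) = 50/76 = 25/38

Let u_k = P(hit 76 before 0 | start at k). Then u_0 = 0, u_76 = 1, and u_k = u_{k-1}/2 + u_{k+1}/2 for 1 ≤ k ≤ 75. This harmonic recurrence is solved by u_k = k/76, giving u_50 = 50/76 = 25/38.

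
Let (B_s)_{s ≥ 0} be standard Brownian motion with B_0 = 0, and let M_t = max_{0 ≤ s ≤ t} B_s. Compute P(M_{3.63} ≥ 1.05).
P(M_{3.63} ≥ 1.05) = 2·P(B_{3.63} ≥ 1.05) = 2(1 − Φ(1.05/√3.63)) ≈ 0.5816

By the reflection principle for Brownian motion, P(M_t ≥ a) = 2 · P(B_t ≥ a) for a ≥ 0. Since B_t ~ N(0, t), P(B_t ≥ 1.05) = 1 − Φ(1.05/√t) = 1 − Φ(1.05/√3.63) = 1 − Φ(0.5511). So
  P(M_{3.63} ≥ 1.05) = 2(1 − Φ(0.5511)) ≈ 0.5816.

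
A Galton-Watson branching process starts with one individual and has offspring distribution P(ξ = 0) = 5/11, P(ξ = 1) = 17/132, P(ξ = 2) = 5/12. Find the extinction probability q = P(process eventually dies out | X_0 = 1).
q = 1

Mean offspring μ = 0·5/11 + 1·17/132 + 2·5/12 = 127/132 ≤ 1. For μ ≤ 1 with offspring not concentrated at 1, the Galton-Watson process goes extinct almost surely, so q = 1.
(Algebraic check: The pgf is f(s) = 5/11 + 17/132·s + 5/12·s². The extinction probability q is the smallest fixed point of f in [0, 1]. Setting s = f(s):
  5/12·s² + (17/132 − 1)·s + 5/11 = 0
  5/12·s² − (5/11 + 5/12)·s + 5/11 = 0
which factors as (s − 1)·(5/12·s − 5/11) = 0, giving roots s = 1 and s = (5/11)/(5/12) = 12/11. Since 12/11 ≥ 1, the smallest root in [0, 1] is s = 1.)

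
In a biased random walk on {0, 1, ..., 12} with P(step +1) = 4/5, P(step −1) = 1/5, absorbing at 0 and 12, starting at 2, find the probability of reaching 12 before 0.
P(hit 12 before 0) = (1 − (1/4)^2) / (1 − (1/4)^12) = 1048576/1118481

Let u_k denote P(reach 12 before 0 | start at k). Boundary: u_0 = 0, u_12 = 1. Recurrence: u_k = 4/5·u_{k+1} + 1/5·u_{k-1} for 1 ≤ k ≤ 11. Try u_k = A + B·r^k with r = q/p = (1/5)/(4/5) = 1/4. Substitution satisfies the recurrence; boundary conditions give:
  u_k = (1 − r^k) / (1 − r^N) = (1 − (1/4)^2) / (1 − (1/4)^12) = 1048576/1118481.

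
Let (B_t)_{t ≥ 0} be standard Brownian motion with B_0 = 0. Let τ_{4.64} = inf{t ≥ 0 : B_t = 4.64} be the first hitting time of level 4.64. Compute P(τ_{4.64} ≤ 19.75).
P(τ_{4.64} ≤ 19.75) = 2(1 − Φ(4.64/√19.75)) = 2(1 − Φ(1.0441)) ≈ 0.2964

By the reflection principle for standard BM, P(τ_b ≤ t) = 2 · P(B_t ≥ b). Since B_t ~ N(0, t), P(B_t ≥ 4.64) = 1 − Φ(4.64/√t) = 1 − Φ(4.64/√19.75) = 1 − Φ(1.0441) ≈ 0.14822. Doubling: P(τ_{4.64} ≤ 19.75) ≈ 2 · 0.14822 = 0.29644 ≈ 0.2964.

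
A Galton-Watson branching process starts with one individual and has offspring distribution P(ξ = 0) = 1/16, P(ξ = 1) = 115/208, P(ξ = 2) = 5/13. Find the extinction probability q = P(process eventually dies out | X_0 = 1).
q = 13/80

The pgf is f(s) = 1/16 + 115/208·s + 5/13·s². The extinction probability q is the smallest fixed point of f in [0, 1]. Setting s = f(s):
  5/13·s² + (115/208 − 1)·s + 1/16 = 0
  5/13·s² − (1/16 + 5/13)·s + 1/16 = 0
which factors as (s − 1)·(5/13·s − 1/16) = 0, giving roots s = 1 and s = (1/16)/(5/13) = 13/80.
Mean offspring μ = 115/208 + 2·5/13 = 275/208 > 1 (supercritical), so q < 1. The extinction probability is the smaller root: q = (1/16)/(5/13) = 13/80.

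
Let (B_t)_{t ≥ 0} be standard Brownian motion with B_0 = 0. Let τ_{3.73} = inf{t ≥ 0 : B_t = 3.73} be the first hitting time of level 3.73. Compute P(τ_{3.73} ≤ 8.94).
P(τ_{3.73} ≤ 8.94) = 2(1 − Φ(3.73/√8.94)) = 2(1 − Φ(1.2475)) ≈ 0.2122

By the reflection principle for standard BM, P(τ_b ≤ t) = 2 · P(B_t ≥ b). Since B_t ~ N(0, t), P(B_t ≥ 3.73) = 1 − Φ(3.73/√t) = 1 − Φ(3.73/√8.94) = 1 − Φ(1.2475) ≈ 0.10611. Doubling: P(τ_{3.73} ≤ 8.94) ≈ 2 · 0.10611 = 0.21222 ≈ 0.2122.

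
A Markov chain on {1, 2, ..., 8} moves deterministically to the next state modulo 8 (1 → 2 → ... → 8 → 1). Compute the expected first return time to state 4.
E[T_4 | X_0 = 4] = 8

The chain cycles deterministically, so starting at state 4 it returns in exactly 8 steps. Equivalently, the stationary distribution is uniform π_j = 1/8 for every state j, so by Kac's formula E[T_4] = 1/π_4 = 8.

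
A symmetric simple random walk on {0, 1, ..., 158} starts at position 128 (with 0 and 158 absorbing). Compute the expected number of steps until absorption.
E[τ | X_0 = 128] = 3840

Let v_k = E[τ | X_0 = k]. Boundary: v_0 = v_158 = 0. Recurrence: v_k = 1 + (v_{k-1} + v_{k+1})/2 for 1 ≤ k ≤ 157. The particular solution to v_k − (v_{k-1} + v_{k+1})/2 = 1 is v_k = −k^2. Adding homogeneous solution A + B k and matching boundaries gives v_k = k (158 − k). Substituting k = 128: v_128 = 128 · 30 = 3840.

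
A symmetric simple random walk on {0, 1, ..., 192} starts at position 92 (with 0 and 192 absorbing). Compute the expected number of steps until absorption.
E[τ | X_0 = 92] = 9200

Let v_k = E[τ | X_0 = k]. Boundary: v_0 = v_192 = 0. Recurrence: v_k = 1 + (v_{k-1} + v_{k+1})/2 for 1 ≤ k ≤ 191. The particular solution to v_k − (v_{k-1} + v_{k+1})/2 = 1 is v_k = −k^2. Adding homogeneous solution A + B k and matching boundaries gives v_k = k (192 − k). Substituting k = 92: v_92 = 92 · 100 = 9200.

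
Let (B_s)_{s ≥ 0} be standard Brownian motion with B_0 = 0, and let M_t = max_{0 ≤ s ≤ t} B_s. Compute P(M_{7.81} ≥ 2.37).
P(M_{7.81} ≥ 2.37) = 2·P(B_{7.81} ≥ 2.37) = 2(1 − Φ(2.37/√7.81)) ≈ 0.3964

By the reflection principle for Brownian motion, P(M_t ≥ a) = 2 · P(B_t ≥ a) for a ≥ 0. Since B_t ~ N(0, t), P(B_t ≥ 2.37) = 1 − Φ(2.37/√t) = 1 − Φ(2.37/√7.81) = 1 − Φ(0.8481). So
  P(M_{7.81} ≥ 2.37) = 2(1 − Φ(0.8481)) ≈ 0.3964.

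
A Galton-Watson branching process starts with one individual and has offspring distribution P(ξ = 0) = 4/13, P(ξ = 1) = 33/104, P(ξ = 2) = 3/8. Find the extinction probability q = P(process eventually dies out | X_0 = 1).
q = 32/39

The pgf is f(s) = 4/13 + 33/104·s + 3/8·s². The extinction probability q is the smallest fixed point of f in [0, 1]. Setting s = f(s):
  3/8·s² + (33/104 − 1)·s + 4/13 = 0
  3/8·s² − (4/13 + 3/8)·s + 4/13 = 0
which factors as (s − 1)·(3/8·s − 4/13) = 0, giving roots s = 1 and s = (4/13)/(3/8) = 32/39.
Mean offspring μ = 33/104 + 2·3/8 = 111/104 > 1 (supercritical), so q < 1. The extinction probability is the smaller root: q = (4/13)/(3/8) = 32/39.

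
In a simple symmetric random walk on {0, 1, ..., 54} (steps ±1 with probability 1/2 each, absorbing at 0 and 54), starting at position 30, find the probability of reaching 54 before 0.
P(hit 54 before 0) = 30/54 = 5/9

Let u_k = P(hit 54 before 0 | start at k). Then u_0 = 0, u_54 = 1, and u_k = u_{k-1}/2 + u_{k+1}/2 for 1 ≤ k ≤ 53. This harmonic recurrence is solved by u_k = k/54, giving u_30 = 30/54 = 5/9.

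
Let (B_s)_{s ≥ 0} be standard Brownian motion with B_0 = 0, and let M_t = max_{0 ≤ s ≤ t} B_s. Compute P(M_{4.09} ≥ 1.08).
P(M_{4.09} ≥ 1.08) = 2·P(B_{4.09} ≥ 1.08) = 2(1 − Φ(1.08/√4.09)) ≈ 0.5933

By the reflection principle for Brownian motion, P(M_t ≥ a) = 2 · P(B_t ≥ a) for a ≥ 0. Since B_t ~ N(0, t), P(B_t ≥ 1.08) = 1 − Φ(1.08/√t) = 1 − Φ(1.08/√4.09) = 1 − Φ(0.5340). So
  P(M_{4.09} ≥ 1.08) = 2(1 − Φ(0.5340)) ≈ 0.5933.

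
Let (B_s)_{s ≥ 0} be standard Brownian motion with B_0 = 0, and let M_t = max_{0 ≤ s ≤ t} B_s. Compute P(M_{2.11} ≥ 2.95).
P(M_{2.11} ≥ 2.95) = 2·P(B_{2.11} ≥ 2.95) = 2(1 − Φ(2.95/√2.11)) ≈ 0.0423

By the reflection principle for Brownian motion, P(M_t ≥ a) = 2 · P(B_t ≥ a) for a ≥ 0. Since B_t ~ N(0, t), P(B_t ≥ 2.95) = 1 − Φ(2.95/√t) = 1 − Φ(2.95/√2.11) = 1 − Φ(2.0309). So
  P(M_{2.11} ≥ 2.95) = 2(1 − Φ(2.0309)) ≈ 0.0423.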